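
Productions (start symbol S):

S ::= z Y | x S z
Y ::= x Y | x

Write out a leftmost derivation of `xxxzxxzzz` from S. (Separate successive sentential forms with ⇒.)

S ⇒ xSz   [S ::= x S z]
xSz ⇒ xxSzz   [S ::= x S z]
xxSzz ⇒ xxxSzzz   [S ::= x S z]
xxxSzzz ⇒ xxxzYzzz   [S ::= z Y]
xxxzYzzz ⇒ xxxzxYzzz   [Y ::= x Y]
xxxzxYzzz ⇒ xxxzxxzzz   [Y ::= x]

S ⇒ xSz ⇒ xxSzz ⇒ xxxSzzz ⇒ xxxzYzzz ⇒ xxxzxYzzz ⇒ xxxzxxzzz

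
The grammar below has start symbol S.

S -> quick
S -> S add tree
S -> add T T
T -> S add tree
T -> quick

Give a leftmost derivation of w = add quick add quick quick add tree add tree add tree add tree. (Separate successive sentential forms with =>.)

S => S add tree => add T T add tree => add quick T add tree => add quick S add tree add tree => add quick add T T add tree add tree => add quick add quick T add tree add tree => add quick add quick S add tree add tree add tree => add quick add quick S add tree add tree add tree add tree => add quick add quick quick add tree add tree add tree add tree

S => S add tree   [S -> S add tree]
S add tree => add T T add tree   [S -> add T T]
add T T add tree => add quick T add tree   [T -> quick]
add quick T add tree => add quick S add tree add tree   [T -> S add tree]
add quick S add tree add tree => add quick add T T add tree add tree   [S -> add T T]
add quick add T T add tree add tree => add quick add quick T add tree add tree   [T -> quick]
add quick add quick T add tree add tree => add quick add quick S add tree add tree add tree   [T -> S add tree]
add quick add quick S add tree add tree add tree => add quick add quick S add tree add tree add tree add tree   [S -> S add tree]
add quick add quick S add tree add tree add tree add tree => add quick add quick quick add tree add tree add tree add tree   [S -> quick]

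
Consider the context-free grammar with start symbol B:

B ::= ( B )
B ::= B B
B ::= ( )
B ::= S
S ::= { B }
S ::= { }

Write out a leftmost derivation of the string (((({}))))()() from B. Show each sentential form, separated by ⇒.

B ⇒ BB ⇒ BBB ⇒ (B)BB ⇒ ((B))BB ⇒ (((B)))BB ⇒ ((((B))))BB ⇒ ((((S))))BB ⇒ (((({}))))BB ⇒ (((({}))))()B ⇒ (((({}))))()()

B ⇒ BB   [B ::= B B]
BB ⇒ BBB   [B ::= B B]
BBB ⇒ (B)BB   [B ::= ( B )]
(B)BB ⇒ ((B))BB   [B ::= ( B )]
((B))BB ⇒ (((B)))BB   [B ::= ( B )]
(((B)))BB ⇒ ((((B))))BB   [B ::= ( B )]
((((B))))BB ⇒ ((((S))))BB   [B ::= S]
((((S))))BB ⇒ (((({}))))BB   [S ::= { }]
(((({}))))BB ⇒ (((({}))))()B   [B ::= ( )]
(((({}))))()B ⇒ (((({}))))()()   [B ::= ( )]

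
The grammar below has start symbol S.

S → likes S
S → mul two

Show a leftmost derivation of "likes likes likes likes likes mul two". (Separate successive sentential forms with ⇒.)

S ⇒ likes S ⇒ likes likes S ⇒ likes likes likes S ⇒ likes likes likes likes S ⇒ likes likes likes likes likes S ⇒ likes likes likes likes likes mul two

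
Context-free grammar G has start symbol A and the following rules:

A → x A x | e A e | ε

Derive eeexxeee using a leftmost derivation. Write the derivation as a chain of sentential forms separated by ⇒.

A ⇒ eAe   [A → e A e]
eAe ⇒ eeAee   [A → e A e]
eeAee ⇒ eeeAeee   [A → e A e]
eeeAeee ⇒ eeexAxeee   [A → x A x]
eeexAxeee ⇒ eeexxeee   [A → ε]

A ⇒ eAe ⇒ eeAee ⇒ eeeAeee ⇒ eeexAxeee ⇒ eeexxeee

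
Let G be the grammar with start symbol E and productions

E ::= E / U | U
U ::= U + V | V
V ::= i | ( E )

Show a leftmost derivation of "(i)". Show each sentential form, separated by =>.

E => U   [E ::= U]
U => V   [U ::= V]
V => (E)   [V ::= ( E )]
(E) => (U)   [E ::= U]
(U) => (V)   [U ::= V]
(V) => (i)   [V ::= i]

E => U => V => (E) => (U) => (V) => (i)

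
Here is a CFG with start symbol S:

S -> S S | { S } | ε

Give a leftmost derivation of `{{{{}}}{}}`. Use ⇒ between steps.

S ⇒ {S} ⇒ {SS} ⇒ {{S}S} ⇒ {{{S}}S} ⇒ {{{SS}}S} ⇒ {{{{S}S}}S} ⇒ {{{{}S}}S} ⇒ {{{{}}}S} ⇒ {{{{}}}{S}} ⇒ {{{{}}}{}}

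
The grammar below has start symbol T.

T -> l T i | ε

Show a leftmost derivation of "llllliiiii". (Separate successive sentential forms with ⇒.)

T ⇒ lTi   [T -> l T i]
lTi ⇒ llTii   [T -> l T i]
llTii ⇒ lllTiii   [T -> l T i]
lllTiii ⇒ llllTiiii   [T -> l T i]
llllTiiii ⇒ lllllTiiiii   [T -> l T i]
lllllTiiiii ⇒ llllliiiii   [T -> ε]

T⇒lTi⇒llTii⇒lllTiii⇒llllTiiii⇒lllllTiiiii⇒llllliiiii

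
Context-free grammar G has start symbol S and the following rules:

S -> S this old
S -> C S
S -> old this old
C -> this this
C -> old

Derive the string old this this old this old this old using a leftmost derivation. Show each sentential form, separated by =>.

S => C S => old S => old C S => old this this S => old this this S this old => old this this old this old this old

S => C S   [S -> C S]
C S => old S   [C -> old]
old S => old C S   [S -> C S]
old C S => old this this S   [C -> this this]
old this this S => old this this S this old   [S -> S this old]
old this this S this old => old this this old this old this old   [S -> old this old]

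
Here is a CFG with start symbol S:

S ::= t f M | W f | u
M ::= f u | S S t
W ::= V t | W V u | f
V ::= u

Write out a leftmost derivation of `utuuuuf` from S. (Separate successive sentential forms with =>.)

S=>Wf=>WVuf=>WVuVuf=>VtVuVuf=>utVuVuf=>utuuVuf=>utuuuuf

S => Wf   [S ::= W f]
Wf => WVuf   [W ::= W V u]
WVuf => WVuVuf   [W ::= W V u]
WVuVuf => VtVuVuf   [W ::= V t]
VtVuVuf => utVuVuf   [V ::= u]
utVuVuf => utuuVuf   [V ::= u]
utuuVuf => utuuuuf   [V ::= u]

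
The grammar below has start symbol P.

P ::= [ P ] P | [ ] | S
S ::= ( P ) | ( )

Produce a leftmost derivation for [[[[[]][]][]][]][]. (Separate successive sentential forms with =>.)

P => [P]P => [[P]P]P => [[[P]P]P]P => [[[[P]P]P]P]P => [[[[[]]P]P]P]P => [[[[[]][]]P]P]P => [[[[[]][]][]]P]P => [[[[[]][]][]][]]P => [[[[[]][]][]][]][]

P => [P]P   [P ::= [ P ] P]
[P]P => [[P]P]P   [P ::= [ P ] P]
[[P]P]P => [[[P]P]P]P   [P ::= [ P ] P]
[[[P]P]P]P => [[[[P]P]P]P]P   [P ::= [ P ] P]
[[[[P]P]P]P]P => [[[[[]]P]P]P]P   [P ::= [ ]]
[[[[[]]P]P]P]P => [[[[[]][]]P]P]P   [P ::= [ ]]
[[[[[]][]]P]P]P => [[[[[]][]][]]P]P   [P ::= [ ]]
[[[[[]][]][]]P]P => [[[[[]][]][]][]]P   [P ::= [ ]]
[[[[[]][]][]][]]P => [[[[[]][]][]][]][]   [P ::= [ ]]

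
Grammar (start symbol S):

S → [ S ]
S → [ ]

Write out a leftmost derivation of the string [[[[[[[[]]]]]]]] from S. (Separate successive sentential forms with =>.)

S => [S]   [S → [ S ]]
[S] => [[S]]   [S → [ S ]]
[[S]] => [[[S]]]   [S → [ S ]]
[[[S]]] => [[[[S]]]]   [S → [ S ]]
[[[[S]]]] => [[[[[S]]]]]   [S → [ S ]]
[[[[[S]]]]] => [[[[[[S]]]]]]   [S → [ S ]]
[[[[[[S]]]]]] => [[[[[[[S]]]]]]]   [S → [ S ]]
[[[[[[[S]]]]]]] => [[[[[[[[]]]]]]]]   [S → [ ]]

S=>[S]=>[[S]]=>[[[S]]]=>[[[[S]]]]=>[[[[[S]]]]]=>[[[[[[S]]]]]]=>[[[[[[[S]]]]]]]=>[[[[[[[[]]]]]]]]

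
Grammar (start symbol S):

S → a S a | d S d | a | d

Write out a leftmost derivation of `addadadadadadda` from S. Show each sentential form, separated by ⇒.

S ⇒ aSa ⇒ adSda ⇒ addSdda ⇒ addaSadda ⇒ addadSdadda ⇒ addadaSadadda ⇒ addadadSdadadda ⇒ addadadadadadda

S ⇒ aSa   [S → a S a]
aSa ⇒ adSda   [S → d S d]
adSda ⇒ addSdda   [S → d S d]
addSdda ⇒ addaSadda   [S → a S a]
addaSadda ⇒ addadSdadda   [S → d S d]
addadSdadda ⇒ addadaSadadda   [S → a S a]
addadaSadadda ⇒ addadadSdadadda   [S → d S d]
addadadSdadadda ⇒ addadadadadadda   [S → a]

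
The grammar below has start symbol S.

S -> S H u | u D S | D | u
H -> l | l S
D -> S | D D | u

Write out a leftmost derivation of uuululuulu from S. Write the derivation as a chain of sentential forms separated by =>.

S=>SHu=>uDSHu=>uDDSHu=>uuDSHu=>uuSSHu=>uuSHuSHu=>uuSHuHuSHu=>uuuHuHuSHu=>uuuluHuSHu=>uuululuSHu=>uuululuuHu=>uuululuulu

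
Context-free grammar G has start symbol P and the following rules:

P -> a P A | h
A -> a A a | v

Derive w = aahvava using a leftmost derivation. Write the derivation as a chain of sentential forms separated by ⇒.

P⇒aPA⇒aaPAA⇒aahAA⇒aahvA⇒aahvaAa⇒aahvava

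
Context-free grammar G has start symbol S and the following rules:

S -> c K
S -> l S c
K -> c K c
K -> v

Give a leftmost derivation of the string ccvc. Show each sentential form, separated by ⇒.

S ⇒ cK ⇒ ccKc ⇒ ccvc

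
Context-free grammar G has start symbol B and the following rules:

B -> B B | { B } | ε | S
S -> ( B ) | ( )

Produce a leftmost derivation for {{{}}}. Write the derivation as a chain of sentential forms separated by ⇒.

B ⇒ {B} ⇒ {{B}} ⇒ {{{B}}} ⇒ {{{}}}

B ⇒ {B}   [B -> { B }]
{B} ⇒ {{B}}   [B -> { B }]
{{B}} ⇒ {{{B}}}   [B -> { B }]
{{{B}}} ⇒ {{{}}}   [B -> ε]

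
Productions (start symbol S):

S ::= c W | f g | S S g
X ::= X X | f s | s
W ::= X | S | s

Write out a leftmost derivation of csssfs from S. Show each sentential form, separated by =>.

S => cW   [S ::= c W]
cW => cX   [W ::= X]
cX => cXX   [X ::= X X]
cXX => cXXX   [X ::= X X]
cXXX => cXXXX   [X ::= X X]
cXXXX => csXXX   [X ::= s]
csXXX => cssXX   [X ::= s]
cssXX => csssX   [X ::= s]
csssX => csssfs   [X ::= f s]

S => cW => cX => cXX => cXXX => cXXXX => csXXX => cssXX => csssX => csssfs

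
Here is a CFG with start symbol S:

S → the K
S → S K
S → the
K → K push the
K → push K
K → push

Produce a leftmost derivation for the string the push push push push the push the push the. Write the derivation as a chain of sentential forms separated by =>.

S => the K   [S → the K]
the K => the K push the   [K → K push the]
the K push the => the push K push the   [K → push K]
the push K push the => the push K push the push the   [K → K push the]
the push K push the push the => the push push K push the push the   [K → push K]
the push push K push the push the => the push push K push the push the push the   [K → K push the]
the push push K push the push the push the => the push push push push the push the push the   [K → push]

S => the K => the K push the => the push K push the => the push K push the push the => the push push K push the push the => the push push K push the push the push the => the push push push push the push the push the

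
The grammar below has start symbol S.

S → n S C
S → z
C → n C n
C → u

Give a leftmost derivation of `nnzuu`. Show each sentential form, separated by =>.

S => nSC => nnSCC => nnzCC => nnzuC => nnzuu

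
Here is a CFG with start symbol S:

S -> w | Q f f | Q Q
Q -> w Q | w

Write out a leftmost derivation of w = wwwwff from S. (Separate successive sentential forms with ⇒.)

S ⇒ Qff ⇒ wQff ⇒ wwQff ⇒ wwwQff ⇒ wwwwff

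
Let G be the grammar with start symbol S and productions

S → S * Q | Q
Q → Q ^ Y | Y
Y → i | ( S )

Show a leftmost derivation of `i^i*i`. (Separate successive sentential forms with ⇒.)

S ⇒ S*Q ⇒ Q*Q ⇒ Q^Y*Q ⇒ Y^Y*Q ⇒ i^Y*Q ⇒ i^i*Q ⇒ i^i*Y ⇒ i^i*i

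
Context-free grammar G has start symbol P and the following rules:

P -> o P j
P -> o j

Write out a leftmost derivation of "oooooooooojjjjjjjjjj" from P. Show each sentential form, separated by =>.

P => oPj   [P -> o P j]
oPj => ooPjj   [P -> o P j]
ooPjj => oooPjjj   [P -> o P j]
oooPjjj => ooooPjjjj   [P -> o P j]
ooooPjjjj => oooooPjjjjj   [P -> o P j]
oooooPjjjjj => ooooooPjjjjjj   [P -> o P j]
ooooooPjjjjjj => oooooooPjjjjjjj   [P -> o P j]
oooooooPjjjjjjj => ooooooooPjjjjjjjj   [P -> o P j]
ooooooooPjjjjjjjj => oooooooooPjjjjjjjjj   [P -> o P j]
oooooooooPjjjjjjjjj => oooooooooojjjjjjjjjj   [P -> o j]

P=>oPj=>ooPjj=>oooPjjj=>ooooPjjjj=>oooooPjjjjj=>ooooooPjjjjjj=>oooooooPjjjjjjj=>ooooooooPjjjjjjjj=>oooooooooPjjjjjjjjj=>oooooooooojjjjjjjjjj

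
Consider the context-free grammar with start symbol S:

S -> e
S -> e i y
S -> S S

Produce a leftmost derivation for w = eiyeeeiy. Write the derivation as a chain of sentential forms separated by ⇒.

S ⇒ SS   [S -> S S]
SS ⇒ SSS   [S -> S S]
SSS ⇒ SSSS   [S -> S S]
SSSS ⇒ eiySSS   [S -> e i y]
eiySSS ⇒ eiyeSS   [S -> e]
eiyeSS ⇒ eiyeeS   [S -> e]
eiyeeS ⇒ eiyeeeiy   [S -> e i y]

S⇒SS⇒SSS⇒SSSS⇒eiySSS⇒eiyeSS⇒eiyeeS⇒eiyeeeiy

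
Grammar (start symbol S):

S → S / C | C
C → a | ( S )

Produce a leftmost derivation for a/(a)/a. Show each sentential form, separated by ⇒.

S⇒S/C⇒S/C/C⇒C/C/C⇒a/C/C⇒a/(S)/C⇒a/(C)/C⇒a/(a)/C⇒a/(a)/a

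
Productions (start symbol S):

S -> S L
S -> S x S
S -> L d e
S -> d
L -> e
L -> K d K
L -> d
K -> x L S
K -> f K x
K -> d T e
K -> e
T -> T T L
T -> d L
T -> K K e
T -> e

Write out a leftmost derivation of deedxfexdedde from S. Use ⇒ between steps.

S ⇒ Lde   [S -> L d e]
Lde ⇒ KdKde   [L -> K d K]
KdKde ⇒ dTedKde   [K -> d T e]
dTedKde ⇒ deedKde   [T -> e]
deedKde ⇒ deedxLSde   [K -> x L S]
deedxLSde ⇒ deedxKdKSde   [L -> K d K]
deedxKdKSde ⇒ deedxfKxdKSde   [K -> f K x]
deedxfKxdKSde ⇒ deedxfexdKSde   [K -> e]
deedxfexdKSde ⇒ deedxfexdeSde   [K -> e]
deedxfexdeSde ⇒ deedxfexdedde   [S -> d]

S⇒Lde⇒KdKde⇒dTedKde⇒deedKde⇒deedxLSde⇒deedxKdKSde⇒deedxfKxdKSde⇒deedxfexdKSde⇒deedxfexdeSde⇒deedxfexdedde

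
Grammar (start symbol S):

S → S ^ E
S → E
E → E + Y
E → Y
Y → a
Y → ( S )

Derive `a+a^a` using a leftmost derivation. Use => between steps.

S => S^E   [S → S ^ E]
S^E => E^E   [S → E]
E^E => E+Y^E   [E → E + Y]
E+Y^E => Y+Y^E   [E → Y]
Y+Y^E => a+Y^E   [Y → a]
a+Y^E => a+a^E   [Y → a]
a+a^E => a+a^Y   [E → Y]
a+a^Y => a+a^a   [Y → a]

S => S^E => E^E => E+Y^E => Y+Y^E => a+Y^E => a+a^E => a+a^Y => a+a^a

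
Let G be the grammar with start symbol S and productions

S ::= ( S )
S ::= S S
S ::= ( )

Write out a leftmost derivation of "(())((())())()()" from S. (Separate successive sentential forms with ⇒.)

S ⇒ SS   [S ::= S S]
SS ⇒ SSS   [S ::= S S]
SSS ⇒ (S)SS   [S ::= ( S )]
(S)SS ⇒ (())SS   [S ::= ( )]
(())SS ⇒ (())SSS   [S ::= S S]
(())SSS ⇒ (())(S)SS   [S ::= ( S )]
(())(S)SS ⇒ (())(SS)SS   [S ::= S S]
(())(SS)SS ⇒ (())((S)S)SS   [S ::= ( S )]
(())((S)S)SS ⇒ (())((())S)SS   [S ::= ( )]
(())((())S)SS ⇒ (())((())())SS   [S ::= ( )]
(())((())())SS ⇒ (())((())())()S   [S ::= ( )]
(())((())())()S ⇒ (())((())())()()   [S ::= ( )]

S ⇒ SS ⇒ SSS ⇒ (S)SS ⇒ (())SS ⇒ (())SSS ⇒ (())(S)SS ⇒ (())(SS)SS ⇒ (())((S)S)SS ⇒ (())((())S)SS ⇒ (())((())())SS ⇒ (())((())())()S ⇒ (())((())())()()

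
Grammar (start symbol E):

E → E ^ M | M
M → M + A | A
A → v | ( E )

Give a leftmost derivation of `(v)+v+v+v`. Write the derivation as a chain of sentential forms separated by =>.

E=>M=>M+A=>M+A+A=>M+A+A+A=>A+A+A+A=>(E)+A+A+A=>(M)+A+A+A=>(A)+A+A+A=>(v)+A+A+A=>(v)+v+A+A=>(v)+v+v+A=>(v)+v+v+v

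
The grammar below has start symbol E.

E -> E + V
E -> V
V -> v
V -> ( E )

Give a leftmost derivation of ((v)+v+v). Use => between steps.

E => V => (E) => (E+V) => (E+V+V) => (V+V+V) => ((E)+V+V) => ((V)+V+V) => ((v)+V+V) => ((v)+v+V) => ((v)+v+v)

E => V   [E -> V]
V => (E)   [V -> ( E )]
(E) => (E+V)   [E -> E + V]
(E+V) => (E+V+V)   [E -> E + V]
(E+V+V) => (V+V+V)   [E -> V]
(V+V+V) => ((E)+V+V)   [V -> ( E )]
((E)+V+V) => ((V)+V+V)   [E -> V]
((V)+V+V) => ((v)+V+V)   [V -> v]
((v)+V+V) => ((v)+v+V)   [V -> v]
((v)+v+V) => ((v)+v+v)   [V -> v]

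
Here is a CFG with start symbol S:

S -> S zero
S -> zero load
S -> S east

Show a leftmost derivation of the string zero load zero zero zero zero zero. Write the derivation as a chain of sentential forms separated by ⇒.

S ⇒ S zero ⇒ S zero zero ⇒ S zero zero zero ⇒ S zero zero zero zero ⇒ S zero zero zero zero zero ⇒ zero load zero zero zero zero zero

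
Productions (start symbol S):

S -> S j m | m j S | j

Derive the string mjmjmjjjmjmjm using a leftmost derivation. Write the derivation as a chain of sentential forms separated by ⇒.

S⇒mjS⇒mjSjm⇒mjSjmjm⇒mjmjSjmjm⇒mjmjSjmjmjm⇒mjmjmjSjmjmjm⇒mjmjmjjjmjmjm

S ⇒ mjS   [S -> m j S]
mjS ⇒ mjSjm   [S -> S j m]
mjSjm ⇒ mjSjmjm   [S -> S j m]
mjSjmjm ⇒ mjmjSjmjm   [S -> m j S]
mjmjSjmjm ⇒ mjmjSjmjmjm   [S -> S j m]
mjmjSjmjmjm ⇒ mjmjmjSjmjmjm   [S -> m j S]
mjmjmjSjmjmjm ⇒ mjmjmjjjmjmjm   [S -> j]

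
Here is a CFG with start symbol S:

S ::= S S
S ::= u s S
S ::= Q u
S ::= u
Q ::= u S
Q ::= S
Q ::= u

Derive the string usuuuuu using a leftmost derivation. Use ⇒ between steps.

S ⇒ SS ⇒ SSS ⇒ SSSS ⇒ usSSSS ⇒ usQuSSS ⇒ usSuSSS ⇒ usuuSSS ⇒ usuuuSS ⇒ usuuuuS ⇒ usuuuuu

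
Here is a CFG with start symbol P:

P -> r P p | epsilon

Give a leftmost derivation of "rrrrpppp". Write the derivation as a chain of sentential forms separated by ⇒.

P ⇒ rPp   [P -> r P p]
rPp ⇒ rrPpp   [P -> r P p]
rrPpp ⇒ rrrPppp   [P -> r P p]
rrrPppp ⇒ rrrrPpppp   [P -> r P p]
rrrrPpppp ⇒ rrrrpppp   [P -> epsilon]

P⇒rPp⇒rrPpp⇒rrrPppp⇒rrrrPpppp⇒rrrrpppp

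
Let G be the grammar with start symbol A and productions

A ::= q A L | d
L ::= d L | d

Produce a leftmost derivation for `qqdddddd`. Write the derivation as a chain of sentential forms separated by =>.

A => qAL   [A ::= q A L]
qAL => qqALL   [A ::= q A L]
qqALL => qqdLL   [A ::= d]
qqdLL => qqddLL   [L ::= d L]
qqddLL => qqdddL   [L ::= d]
qqdddL => qqddddL   [L ::= d L]
qqddddL => qqdddddL   [L ::= d L]
qqdddddL => qqdddddd   [L ::= d]

A=>qAL=>qqALL=>qqdLL=>qqddLL=>qqdddL=>qqddddL=>qqdddddL=>qqdddddd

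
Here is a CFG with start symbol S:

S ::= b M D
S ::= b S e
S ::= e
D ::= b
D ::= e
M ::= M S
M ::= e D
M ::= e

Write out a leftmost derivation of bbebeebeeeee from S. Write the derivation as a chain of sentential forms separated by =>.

S => bSe => bbMDe => bbMSDe => bbeSDe => bbebMDDe => bbebMSDDe => bbebeDSDDe => bbebeeSDDe => bbebeebMDDDe => bbebeebeDDDe => bbebeebeeDDe => bbebeebeeeDe => bbebeebeeeee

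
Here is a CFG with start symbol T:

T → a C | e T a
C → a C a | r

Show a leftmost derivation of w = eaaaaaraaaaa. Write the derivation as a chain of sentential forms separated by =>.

T => eTa => eaCa => eaaCaa => eaaaCaaa => eaaaaCaaaa => eaaaaaCaaaaa => eaaaaaraaaaa

T => eTa   [T → e T a]
eTa => eaCa   [T → a C]
eaCa => eaaCaa   [C → a C a]
eaaCaa => eaaaCaaa   [C → a C a]
eaaaCaaa => eaaaaCaaaa   [C → a C a]
eaaaaCaaaa => eaaaaaCaaaaa   [C → a C a]
eaaaaaCaaaaa => eaaaaaraaaaa   [C → r]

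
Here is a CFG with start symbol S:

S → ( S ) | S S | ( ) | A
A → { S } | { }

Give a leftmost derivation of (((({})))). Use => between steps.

S => (S)   [S → ( S )]
(S) => ((S))   [S → ( S )]
((S)) => (((S)))   [S → ( S )]
(((S))) => ((((S))))   [S → ( S )]
((((S)))) => ((((A))))   [S → A]
((((A)))) => (((({}))))   [A → { }]

S=>(S)=>((S))=>(((S)))=>((((S))))=>((((A))))=>(((({}))))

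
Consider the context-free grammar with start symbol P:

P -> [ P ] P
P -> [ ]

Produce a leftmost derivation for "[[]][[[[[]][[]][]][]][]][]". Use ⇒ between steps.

P⇒[P]P⇒[[]]P⇒[[]][P]P⇒[[]][[P]P]P⇒[[]][[[P]P]P]P⇒[[]][[[[P]P]P]P]P⇒[[]][[[[[]]P]P]P]P⇒[[]][[[[[]][P]P]P]P]P⇒[[]][[[[[]][[]]P]P]P]P⇒[[]][[[[[]][[]][]]P]P]P⇒[[]][[[[[]][[]][]][]]P]P⇒[[]][[[[[]][[]][]][]][]]P⇒[[]][[[[[]][[]][]][]][]][]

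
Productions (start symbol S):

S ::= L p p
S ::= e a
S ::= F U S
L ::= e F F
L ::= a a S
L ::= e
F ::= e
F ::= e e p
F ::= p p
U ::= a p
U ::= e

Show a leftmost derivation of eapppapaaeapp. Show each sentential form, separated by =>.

S => FUS   [S ::= F U S]
FUS => eUS   [F ::= e]
eUS => eapS   [U ::= a p]
eapS => eapFUS   [S ::= F U S]
eapFUS => eapppUS   [F ::= p p]
eapppUS => eapppapS   [U ::= a p]
eapppapS => eapppapLpp   [S ::= L p p]
eapppapLpp => eapppapaaSpp   [L ::= a a S]
eapppapaaSpp => eapppapaaeapp   [S ::= e a]

S => FUS => eUS => eapS => eapFUS => eapppUS => eapppapS => eapppapLpp => eapppapaaSpp => eapppapaaeapp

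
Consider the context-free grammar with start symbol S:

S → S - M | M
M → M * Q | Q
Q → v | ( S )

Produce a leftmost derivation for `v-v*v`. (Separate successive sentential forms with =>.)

S => S-M => M-M => Q-M => v-M => v-M*Q => v-Q*Q => v-v*Q => v-v*v

S => S-M   [S → S - M]
S-M => M-M   [S → M]
M-M => Q-M   [M → Q]
Q-M => v-M   [Q → v]
v-M => v-M*Q   [M → M * Q]
v-M*Q => v-Q*Q   [M → Q]
v-Q*Q => v-v*Q   [Q → v]
v-v*Q => v-v*v   [Q → v]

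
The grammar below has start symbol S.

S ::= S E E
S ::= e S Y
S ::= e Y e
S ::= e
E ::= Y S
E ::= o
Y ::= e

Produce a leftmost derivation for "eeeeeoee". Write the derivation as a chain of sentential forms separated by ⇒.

S ⇒ eSY   [S ::= e S Y]
eSY ⇒ eeSYY   [S ::= e S Y]
eeSYY ⇒ eeSEEYY   [S ::= S E E]
eeSEEYY ⇒ eeeEEYY   [S ::= e]
eeeEEYY ⇒ eeeYSEYY   [E ::= Y S]
eeeYSEYY ⇒ eeeeSEYY   [Y ::= e]
eeeeSEYY ⇒ eeeeeEYY   [S ::= e]
eeeeeEYY ⇒ eeeeeoYY   [E ::= o]
eeeeeoYY ⇒ eeeeeoeY   [Y ::= e]
eeeeeoeY ⇒ eeeeeoee   [Y ::= e]

S ⇒ eSY ⇒ eeSYY ⇒ eeSEEYY ⇒ eeeEEYY ⇒ eeeYSEYY ⇒ eeeeSEYY ⇒ eeeeeEYY ⇒ eeeeeoYY ⇒ eeeeeoeY ⇒ eeeeeoee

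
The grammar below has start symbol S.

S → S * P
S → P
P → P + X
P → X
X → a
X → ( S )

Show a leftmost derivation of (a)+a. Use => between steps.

S => P   [S → P]
P => P+X   [P → P + X]
P+X => X+X   [P → X]
X+X => (S)+X   [X → ( S )]
(S)+X => (P)+X   [S → P]
(P)+X => (X)+X   [P → X]
(X)+X => (a)+X   [X → a]
(a)+X => (a)+a   [X → a]

S => P => P+X => X+X => (S)+X => (P)+X => (X)+X => (a)+X => (a)+a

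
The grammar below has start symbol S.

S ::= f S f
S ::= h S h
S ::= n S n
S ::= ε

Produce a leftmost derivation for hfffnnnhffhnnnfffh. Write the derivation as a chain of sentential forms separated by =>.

S => hSh   [S ::= h S h]
hSh => hfSfh   [S ::= f S f]
hfSfh => hffSffh   [S ::= f S f]
hffSffh => hfffSfffh   [S ::= f S f]
hfffSfffh => hfffnSnfffh   [S ::= n S n]
hfffnSnfffh => hfffnnSnnfffh   [S ::= n S n]
hfffnnSnnfffh => hfffnnnSnnnfffh   [S ::= n S n]
hfffnnnSnnnfffh => hfffnnnhShnnnfffh   [S ::= h S h]
hfffnnnhShnnnfffh => hfffnnnhfSfhnnnfffh   [S ::= f S f]
hfffnnnhfSfhnnnfffh => hfffnnnhffhnnnfffh   [S ::= ε]

S => hSh => hfSfh => hffSffh => hfffSfffh => hfffnSnfffh => hfffnnSnnfffh => hfffnnnSnnnfffh => hfffnnnhShnnnfffh => hfffnnnhfSfhnnnfffh => hfffnnnhffhnnnfffh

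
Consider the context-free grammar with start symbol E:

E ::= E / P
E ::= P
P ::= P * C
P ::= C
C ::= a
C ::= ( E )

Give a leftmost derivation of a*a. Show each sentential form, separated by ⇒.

E ⇒ P ⇒ P*C ⇒ C*C ⇒ a*C ⇒ a*a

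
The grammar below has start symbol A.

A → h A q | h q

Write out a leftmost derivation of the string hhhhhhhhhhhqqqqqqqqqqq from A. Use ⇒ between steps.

A ⇒ hAq   [A → h A q]
hAq ⇒ hhAqq   [A → h A q]
hhAqq ⇒ hhhAqqq   [A → h A q]
hhhAqqq ⇒ hhhhAqqqq   [A → h A q]
hhhhAqqqq ⇒ hhhhhAqqqqq   [A → h A q]
hhhhhAqqqqq ⇒ hhhhhhAqqqqqq   [A → h A q]
hhhhhhAqqqqqq ⇒ hhhhhhhAqqqqqqq   [A → h A q]
hhhhhhhAqqqqqqq ⇒ hhhhhhhhAqqqqqqqq   [A → h A q]
hhhhhhhhAqqqqqqqq ⇒ hhhhhhhhhAqqqqqqqqq   [A → h A q]
hhhhhhhhhAqqqqqqqqq ⇒ hhhhhhhhhhAqqqqqqqqqq   [A → h A q]
hhhhhhhhhhAqqqqqqqqqq ⇒ hhhhhhhhhhhqqqqqqqqqqq   [A → h q]

A⇒hAq⇒hhAqq⇒hhhAqqq⇒hhhhAqqqq⇒hhhhhAqqqqq⇒hhhhhhAqqqqqq⇒hhhhhhhAqqqqqqq⇒hhhhhhhhAqqqqqqqq⇒hhhhhhhhhAqqqqqqqqq⇒hhhhhhhhhhAqqqqqqqqqq⇒hhhhhhhhhhhqqqqqqqqqqq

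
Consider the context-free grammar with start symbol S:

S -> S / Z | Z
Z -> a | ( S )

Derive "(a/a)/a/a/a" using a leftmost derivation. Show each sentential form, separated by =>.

S => S/Z => S/Z/Z => S/Z/Z/Z => Z/Z/Z/Z => (S)/Z/Z/Z => (S/Z)/Z/Z/Z => (Z/Z)/Z/Z/Z => (a/Z)/Z/Z/Z => (a/a)/Z/Z/Z => (a/a)/a/Z/Z => (a/a)/a/a/Z => (a/a)/a/a/a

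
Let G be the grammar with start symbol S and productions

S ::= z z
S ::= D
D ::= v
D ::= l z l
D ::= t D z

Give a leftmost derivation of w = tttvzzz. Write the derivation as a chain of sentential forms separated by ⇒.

S ⇒ D ⇒ tDz ⇒ ttDzz ⇒ tttDzzz ⇒ tttvzzz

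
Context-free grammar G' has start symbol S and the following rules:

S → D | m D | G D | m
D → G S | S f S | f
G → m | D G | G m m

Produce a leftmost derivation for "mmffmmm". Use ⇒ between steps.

S⇒mD⇒mGS⇒mDGS⇒mSfSGS⇒mGDfSGS⇒mmDfSGS⇒mmffSGS⇒mmffmGS⇒mmffmmS⇒mmffmmm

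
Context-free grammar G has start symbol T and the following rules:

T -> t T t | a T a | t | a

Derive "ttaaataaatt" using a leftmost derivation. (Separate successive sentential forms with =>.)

T=>tTt=>ttTtt=>ttaTatt=>ttaaTaatt=>ttaaaTaaatt=>ttaaataaatt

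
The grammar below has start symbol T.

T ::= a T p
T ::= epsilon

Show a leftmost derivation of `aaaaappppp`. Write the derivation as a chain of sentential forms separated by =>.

T => aTp => aaTpp => aaaTppp => aaaaTpppp => aaaaaTppppp => aaaaappppp

T => aTp   [T ::= a T p]
aTp => aaTpp   [T ::= a T p]
aaTpp => aaaTppp   [T ::= a T p]
aaaTppp => aaaaTpppp   [T ::= a T p]
aaaaTpppp => aaaaaTppppp   [T ::= a T p]
aaaaaTppppp => aaaaappppp   [T ::= epsilon]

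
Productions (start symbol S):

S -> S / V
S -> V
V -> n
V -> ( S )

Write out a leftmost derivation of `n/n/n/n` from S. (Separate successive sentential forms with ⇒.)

S ⇒ S/V ⇒ S/V/V ⇒ S/V/V/V ⇒ V/V/V/V ⇒ n/V/V/V ⇒ n/n/V/V ⇒ n/n/n/V ⇒ n/n/n/n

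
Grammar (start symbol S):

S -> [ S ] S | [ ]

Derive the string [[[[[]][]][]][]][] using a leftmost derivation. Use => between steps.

S=>[S]S=>[[S]S]S=>[[[S]S]S]S=>[[[[S]S]S]S]S=>[[[[[]]S]S]S]S=>[[[[[]][]]S]S]S=>[[[[[]][]][]]S]S=>[[[[[]][]][]][]]S=>[[[[[]][]][]][]][]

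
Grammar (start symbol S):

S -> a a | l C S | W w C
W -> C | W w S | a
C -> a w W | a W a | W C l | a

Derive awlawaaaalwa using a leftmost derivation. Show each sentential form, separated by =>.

S => WwC   [S -> W w C]
WwC => CwC   [W -> C]
CwC => WClwC   [C -> W C l]
WClwC => WwSClwC   [W -> W w S]
WwSClwC => awSClwC   [W -> a]
awSClwC => awlCSClwC   [S -> l C S]
awlCSClwC => awlawWSClwC   [C -> a w W]
awlawWSClwC => awlawCSClwC   [W -> C]
awlawCSClwC => awlawaSClwC   [C -> a]
awlawaSClwC => awlawaaaClwC   [S -> a a]
awlawaaaClwC => awlawaaaalwC   [C -> a]
awlawaaaalwC => awlawaaaalwa   [C -> a]

S => WwC => CwC => WClwC => WwSClwC => awSClwC => awlCSClwC => awlawWSClwC => awlawCSClwC => awlawaSClwC => awlawaaaClwC => awlawaaaalwC => awlawaaaalwa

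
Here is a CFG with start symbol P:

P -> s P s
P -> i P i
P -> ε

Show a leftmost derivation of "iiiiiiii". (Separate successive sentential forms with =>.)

P => iPi => iiPii => iiiPiii => iiiiPiiii => iiiiiiii

P => iPi   [P -> i P i]
iPi => iiPii   [P -> i P i]
iiPii => iiiPiii   [P -> i P i]
iiiPiii => iiiiPiiii   [P -> i P i]
iiiiPiiii => iiiiiiii   [P -> ε]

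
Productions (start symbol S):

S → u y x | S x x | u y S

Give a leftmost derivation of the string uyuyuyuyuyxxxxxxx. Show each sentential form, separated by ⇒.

S ⇒ uyS   [S → u y S]
uyS ⇒ uySxx   [S → S x x]
uySxx ⇒ uyuySxx   [S → u y S]
uyuySxx ⇒ uyuySxxxx   [S → S x x]
uyuySxxxx ⇒ uyuyuySxxxx   [S → u y S]
uyuyuySxxxx ⇒ uyuyuyuySxxxx   [S → u y S]
uyuyuyuySxxxx ⇒ uyuyuyuySxxxxxx   [S → S x x]
uyuyuyuySxxxxxx ⇒ uyuyuyuyuyxxxxxxx   [S → u y x]

S ⇒ uyS ⇒ uySxx ⇒ uyuySxx ⇒ uyuySxxxx ⇒ uyuyuySxxxx ⇒ uyuyuyuySxxxx ⇒ uyuyuyuySxxxxxx ⇒ uyuyuyuyuyxxxxxxx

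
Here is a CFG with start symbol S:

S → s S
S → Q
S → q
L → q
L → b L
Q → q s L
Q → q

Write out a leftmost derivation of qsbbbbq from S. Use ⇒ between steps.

S ⇒ Q   [S → Q]
Q ⇒ qsL   [Q → q s L]
qsL ⇒ qsbL   [L → b L]
qsbL ⇒ qsbbL   [L → b L]
qsbbL ⇒ qsbbbL   [L → b L]
qsbbbL ⇒ qsbbbbL   [L → b L]
qsbbbbL ⇒ qsbbbbq   [L → q]

S⇒Q⇒qsL⇒qsbL⇒qsbbL⇒qsbbbL⇒qsbbbbL⇒qsbbbbq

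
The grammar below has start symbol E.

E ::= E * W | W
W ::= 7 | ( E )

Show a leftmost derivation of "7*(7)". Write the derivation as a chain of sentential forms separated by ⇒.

E ⇒ E*W ⇒ W*W ⇒ 7*W ⇒ 7*(E) ⇒ 7*(W) ⇒ 7*(7)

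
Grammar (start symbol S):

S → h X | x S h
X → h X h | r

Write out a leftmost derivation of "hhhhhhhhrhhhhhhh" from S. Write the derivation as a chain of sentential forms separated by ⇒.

S ⇒ hX ⇒ hhXh ⇒ hhhXhh ⇒ hhhhXhhh ⇒ hhhhhXhhhh ⇒ hhhhhhXhhhhh ⇒ hhhhhhhXhhhhhh ⇒ hhhhhhhhXhhhhhhh ⇒ hhhhhhhhrhhhhhhh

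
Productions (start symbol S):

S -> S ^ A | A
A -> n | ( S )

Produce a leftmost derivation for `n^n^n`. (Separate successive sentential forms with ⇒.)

S ⇒ S^A ⇒ S^A^A ⇒ A^A^A ⇒ n^A^A ⇒ n^n^A ⇒ n^n^n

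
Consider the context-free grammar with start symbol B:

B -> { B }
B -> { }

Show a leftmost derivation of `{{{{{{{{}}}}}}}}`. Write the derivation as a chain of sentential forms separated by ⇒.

B ⇒ {B}   [B -> { B }]
{B} ⇒ {{B}}   [B -> { B }]
{{B}} ⇒ {{{B}}}   [B -> { B }]
{{{B}}} ⇒ {{{{B}}}}   [B -> { B }]
{{{{B}}}} ⇒ {{{{{B}}}}}   [B -> { B }]
{{{{{B}}}}} ⇒ {{{{{{B}}}}}}   [B -> { B }]
{{{{{{B}}}}}} ⇒ {{{{{{{B}}}}}}}   [B -> { B }]
{{{{{{{B}}}}}}} ⇒ {{{{{{{{}}}}}}}}   [B -> { }]

B⇒{B}⇒{{B}}⇒{{{B}}}⇒{{{{B}}}}⇒{{{{{B}}}}}⇒{{{{{{B}}}}}}⇒{{{{{{{B}}}}}}}⇒{{{{{{{{}}}}}}}}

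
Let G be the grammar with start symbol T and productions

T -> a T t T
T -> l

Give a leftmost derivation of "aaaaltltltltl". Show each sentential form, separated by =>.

T => aTtT => aaTtTtT => aaaTtTtTtT => aaaaTtTtTtTtT => aaaaltTtTtTtT => aaaaltltTtTtT => aaaaltltltTtT => aaaaltltltltT => aaaaltltltltl

T => aTtT   [T -> a T t T]
aTtT => aaTtTtT   [T -> a T t T]
aaTtTtT => aaaTtTtTtT   [T -> a T t T]
aaaTtTtTtT => aaaaTtTtTtTtT   [T -> a T t T]
aaaaTtTtTtTtT => aaaaltTtTtTtT   [T -> l]
aaaaltTtTtTtT => aaaaltltTtTtT   [T -> l]
aaaaltltTtTtT => aaaaltltltTtT   [T -> l]
aaaaltltltTtT => aaaaltltltltT   [T -> l]
aaaaltltltltT => aaaaltltltltl   [T -> l]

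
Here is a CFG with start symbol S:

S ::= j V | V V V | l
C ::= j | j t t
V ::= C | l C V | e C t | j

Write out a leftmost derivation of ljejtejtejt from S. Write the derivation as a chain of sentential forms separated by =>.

S => VVV => lCVVV => ljVVV => ljeCtVV => ljejtVV => ljejteCtV => ljejtejtV => ljejtejteCt => ljejtejtejt

S => VVV   [S ::= V V V]
VVV => lCVVV   [V ::= l C V]
lCVVV => ljVVV   [C ::= j]
ljVVV => ljeCtVV   [V ::= e C t]
ljeCtVV => ljejtVV   [C ::= j]
ljejtVV => ljejteCtV   [V ::= e C t]
ljejteCtV => ljejtejtV   [C ::= j]
ljejtejtV => ljejtejteCt   [V ::= e C t]
ljejtejteCt => ljejtejtejt   [C ::= j]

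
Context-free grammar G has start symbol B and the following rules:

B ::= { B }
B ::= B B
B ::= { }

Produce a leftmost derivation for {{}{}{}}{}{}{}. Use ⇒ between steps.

B ⇒ BB ⇒ BBB ⇒ {B}BB ⇒ {BB}BB ⇒ {{}B}BB ⇒ {{}BB}BB ⇒ {{}{}B}BB ⇒ {{}{}{}}BB ⇒ {{}{}{}}{}B ⇒ {{}{}{}}{}BB ⇒ {{}{}{}}{}{}B ⇒ {{}{}{}}{}{}{}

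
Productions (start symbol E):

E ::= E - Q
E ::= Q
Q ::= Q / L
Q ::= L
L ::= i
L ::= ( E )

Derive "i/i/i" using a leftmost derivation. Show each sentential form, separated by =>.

E=>Q=>Q/L=>Q/L/L=>L/L/L=>i/L/L=>i/i/L=>i/i/i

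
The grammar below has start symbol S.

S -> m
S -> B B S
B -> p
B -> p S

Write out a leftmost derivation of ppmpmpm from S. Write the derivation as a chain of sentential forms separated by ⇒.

S⇒BBS⇒pSBS⇒pBBSBS⇒ppSBSBS⇒ppmBSBS⇒ppmpSBS⇒ppmpmBS⇒ppmpmpS⇒ppmpmpm

S ⇒ BBS   [S -> B B S]
BBS ⇒ pSBS   [B -> p S]
pSBS ⇒ pBBSBS   [S -> B B S]
pBBSBS ⇒ ppSBSBS   [B -> p S]
ppSBSBS ⇒ ppmBSBS   [S -> m]
ppmBSBS ⇒ ppmpSBS   [B -> p]
ppmpSBS ⇒ ppmpmBS   [S -> m]
ppmpmBS ⇒ ppmpmpS   [B -> p]
ppmpmpS ⇒ ppmpmpm   [S -> m]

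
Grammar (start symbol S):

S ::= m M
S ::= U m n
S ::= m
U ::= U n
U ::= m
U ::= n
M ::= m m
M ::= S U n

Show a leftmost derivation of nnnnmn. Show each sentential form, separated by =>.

S => Umn   [S ::= U m n]
Umn => Unmn   [U ::= U n]
Unmn => Unnmn   [U ::= U n]
Unnmn => Unnnmn   [U ::= U n]
Unnnmn => nnnnmn   [U ::= n]

S => Umn => Unmn => Unnmn => Unnnmn => nnnnmn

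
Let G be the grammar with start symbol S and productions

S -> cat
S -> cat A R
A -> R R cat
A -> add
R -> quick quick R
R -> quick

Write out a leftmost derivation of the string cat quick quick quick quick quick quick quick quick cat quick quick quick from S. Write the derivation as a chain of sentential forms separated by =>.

S => cat A R   [S -> cat A R]
cat A R => cat R R cat R   [A -> R R cat]
cat R R cat R => cat quick quick R R cat R   [R -> quick quick R]
cat quick quick R R cat R => cat quick quick quick quick R R cat R   [R -> quick quick R]
cat quick quick quick quick R R cat R => cat quick quick quick quick quick quick R R cat R   [R -> quick quick R]
cat quick quick quick quick quick quick R R cat R => cat quick quick quick quick quick quick quick R cat R   [R -> quick]
cat quick quick quick quick quick quick quick R cat R => cat quick quick quick quick quick quick quick quick cat R   [R -> quick]
cat quick quick quick quick quick quick quick quick cat R => cat quick quick quick quick quick quick quick quick cat quick quick R   [R -> quick quick R]
cat quick quick quick quick quick quick quick quick cat quick quick R => cat quick quick quick quick quick quick quick quick cat quick quick quick   [R -> quick]

S => cat A R => cat R R cat R => cat quick quick R R cat R => cat quick quick quick quick R R cat R => cat quick quick quick quick quick quick R R cat R => cat quick quick quick quick quick quick quick R cat R => cat quick quick quick quick quick quick quick quick cat R => cat quick quick quick quick quick quick quick quick cat quick quick R => cat quick quick quick quick quick quick quick quick cat quick quick quick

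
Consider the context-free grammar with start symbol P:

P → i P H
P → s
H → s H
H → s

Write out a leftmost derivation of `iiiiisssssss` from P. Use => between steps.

P => iPH => iiPHH => iiiPHHH => iiiiPHHHH => iiiiiPHHHHH => iiiiisHHHHH => iiiiissHHHH => iiiiisssHHH => iiiiissssHHH => iiiiisssssHH => iiiiissssssH => iiiiisssssss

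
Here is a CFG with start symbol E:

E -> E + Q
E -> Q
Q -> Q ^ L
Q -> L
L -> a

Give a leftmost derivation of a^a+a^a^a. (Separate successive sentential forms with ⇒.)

E ⇒ E+Q   [E -> E + Q]
E+Q ⇒ Q+Q   [E -> Q]
Q+Q ⇒ Q^L+Q   [Q -> Q ^ L]
Q^L+Q ⇒ L^L+Q   [Q -> L]
L^L+Q ⇒ a^L+Q   [L -> a]
a^L+Q ⇒ a^a+Q   [L -> a]
a^a+Q ⇒ a^a+Q^L   [Q -> Q ^ L]
a^a+Q^L ⇒ a^a+Q^L^L   [Q -> Q ^ L]
a^a+Q^L^L ⇒ a^a+L^L^L   [Q -> L]
a^a+L^L^L ⇒ a^a+a^L^L   [L -> a]
a^a+a^L^L ⇒ a^a+a^a^L   [L -> a]
a^a+a^a^L ⇒ a^a+a^a^a   [L -> a]

E⇒E+Q⇒Q+Q⇒Q^L+Q⇒L^L+Q⇒a^L+Q⇒a^a+Q⇒a^a+Q^L⇒a^a+Q^L^L⇒a^a+L^L^L⇒a^a+a^L^L⇒a^a+a^a^L⇒a^a+a^a^a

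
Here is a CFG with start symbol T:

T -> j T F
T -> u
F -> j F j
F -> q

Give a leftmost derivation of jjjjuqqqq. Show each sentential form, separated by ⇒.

T ⇒ jTF ⇒ jjTFF ⇒ jjjTFFF ⇒ jjjjTFFFF ⇒ jjjjuFFFF ⇒ jjjjuqFFF ⇒ jjjjuqqFF ⇒ jjjjuqqqF ⇒ jjjjuqqqq

T ⇒ jTF   [T -> j T F]
jTF ⇒ jjTFF   [T -> j T F]
jjTFF ⇒ jjjTFFF   [T -> j T F]
jjjTFFF ⇒ jjjjTFFFF   [T -> j T F]
jjjjTFFFF ⇒ jjjjuFFFF   [T -> u]
jjjjuFFFF ⇒ jjjjuqFFF   [F -> q]
jjjjuqFFF ⇒ jjjjuqqFF   [F -> q]
jjjjuqqFF ⇒ jjjjuqqqF   [F -> q]
jjjjuqqqF ⇒ jjjjuqqqq   [F -> q]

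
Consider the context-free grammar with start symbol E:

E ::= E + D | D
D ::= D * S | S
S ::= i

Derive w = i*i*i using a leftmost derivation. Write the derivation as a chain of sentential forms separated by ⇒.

E ⇒ D ⇒ D*S ⇒ D*S*S ⇒ S*S*S ⇒ i*S*S ⇒ i*i*S ⇒ i*i*i

E ⇒ D   [E ::= D]
D ⇒ D*S   [D ::= D * S]
D*S ⇒ D*S*S   [D ::= D * S]
D*S*S ⇒ S*S*S   [D ::= S]
S*S*S ⇒ i*S*S   [S ::= i]
i*S*S ⇒ i*i*S   [S ::= i]
i*i*S ⇒ i*i*i   [S ::= i]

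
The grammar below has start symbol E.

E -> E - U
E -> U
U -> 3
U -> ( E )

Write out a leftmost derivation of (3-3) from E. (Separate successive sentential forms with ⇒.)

E ⇒ U ⇒ (E) ⇒ (E-U) ⇒ (U-U) ⇒ (3-U) ⇒ (3-3)

E ⇒ U   [E -> U]
U ⇒ (E)   [U -> ( E )]
(E) ⇒ (E-U)   [E -> E - U]
(E-U) ⇒ (U-U)   [E -> U]
(U-U) ⇒ (3-U)   [U -> 3]
(3-U) ⇒ (3-3)   [U -> 3]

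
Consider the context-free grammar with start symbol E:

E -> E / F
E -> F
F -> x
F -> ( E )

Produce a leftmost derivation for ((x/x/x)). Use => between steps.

E => F   [E -> F]
F => (E)   [F -> ( E )]
(E) => (F)   [E -> F]
(F) => ((E))   [F -> ( E )]
((E)) => ((E/F))   [E -> E / F]
((E/F)) => ((E/F/F))   [E -> E / F]
((E/F/F)) => ((F/F/F))   [E -> F]
((F/F/F)) => ((x/F/F))   [F -> x]
((x/F/F)) => ((x/x/F))   [F -> x]
((x/x/F)) => ((x/x/x))   [F -> x]

E => F => (E) => (F) => ((E)) => ((E/F)) => ((E/F/F)) => ((F/F/F)) => ((x/F/F)) => ((x/x/F)) => ((x/x/x))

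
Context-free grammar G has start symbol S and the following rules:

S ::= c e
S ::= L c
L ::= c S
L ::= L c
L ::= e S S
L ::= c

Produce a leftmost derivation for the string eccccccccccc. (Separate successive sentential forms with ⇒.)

S ⇒ Lc ⇒ eSSc ⇒ eLcSc ⇒ ecScSc ⇒ ecLccSc ⇒ eccSccSc ⇒ eccLcccSc ⇒ eccccccSc ⇒ eccccccLcc ⇒ eccccccLccc ⇒ eccccccLcccc ⇒ eccccccccccc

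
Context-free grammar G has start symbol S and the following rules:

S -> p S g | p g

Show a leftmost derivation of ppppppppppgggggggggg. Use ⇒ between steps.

S ⇒ pSg   [S -> p S g]
pSg ⇒ ppSgg   [S -> p S g]
ppSgg ⇒ pppSggg   [S -> p S g]
pppSggg ⇒ ppppSgggg   [S -> p S g]
ppppSgggg ⇒ pppppSggggg   [S -> p S g]
pppppSggggg ⇒ ppppppSgggggg   [S -> p S g]
ppppppSgggggg ⇒ pppppppSggggggg   [S -> p S g]
pppppppSggggggg ⇒ ppppppppSgggggggg   [S -> p S g]
ppppppppSgggggggg ⇒ pppppppppSggggggggg   [S -> p S g]
pppppppppSggggggggg ⇒ ppppppppppgggggggggg   [S -> p g]

S⇒pSg⇒ppSgg⇒pppSggg⇒ppppSgggg⇒pppppSggggg⇒ppppppSgggggg⇒pppppppSggggggg⇒ppppppppSgggggggg⇒pppppppppSggggggggg⇒ppppppppppgggggggggg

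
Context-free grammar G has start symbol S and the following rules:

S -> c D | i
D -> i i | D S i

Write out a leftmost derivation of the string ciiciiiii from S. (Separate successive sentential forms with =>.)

S => cD   [S -> c D]
cD => cDSi   [D -> D S i]
cDSi => cDSiSi   [D -> D S i]
cDSiSi => ciiSiSi   [D -> i i]
ciiSiSi => ciicDiSi   [S -> c D]
ciicDiSi => ciiciiiSi   [D -> i i]
ciiciiiSi => ciiciiiii   [S -> i]

S => cD => cDSi => cDSiSi => ciiSiSi => ciicDiSi => ciiciiiSi => ciiciiiii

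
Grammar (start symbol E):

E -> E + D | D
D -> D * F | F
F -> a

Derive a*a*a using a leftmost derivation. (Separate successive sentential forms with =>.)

E => D => D*F => D*F*F => F*F*F => a*F*F => a*a*F => a*a*a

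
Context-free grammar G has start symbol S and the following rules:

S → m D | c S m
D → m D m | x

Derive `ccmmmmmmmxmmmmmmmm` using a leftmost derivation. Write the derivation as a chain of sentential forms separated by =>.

S => cSm   [S → c S m]
cSm => ccSmm   [S → c S m]
ccSmm => ccmDmm   [S → m D]
ccmDmm => ccmmDmmm   [D → m D m]
ccmmDmmm => ccmmmDmmmm   [D → m D m]
ccmmmDmmmm => ccmmmmDmmmmm   [D → m D m]
ccmmmmDmmmmm => ccmmmmmDmmmmmm   [D → m D m]
ccmmmmmDmmmmmm => ccmmmmmmDmmmmmmm   [D → m D m]
ccmmmmmmDmmmmmmm => ccmmmmmmmDmmmmmmmm   [D → m D m]
ccmmmmmmmDmmmmmmmm => ccmmmmmmmxmmmmmmmm   [D → x]

S => cSm => ccSmm => ccmDmm => ccmmDmmm => ccmmmDmmmm => ccmmmmDmmmmm => ccmmmmmDmmmmmm => ccmmmmmmDmmmmmmm => ccmmmmmmmDmmmmmmmm => ccmmmmmmmxmmmmmmmm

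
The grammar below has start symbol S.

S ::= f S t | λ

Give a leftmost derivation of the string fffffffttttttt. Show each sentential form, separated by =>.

S => fSt => ffStt => fffSttt => ffffStttt => fffffSttttt => ffffffStttttt => fffffffSttttttt => fffffffttttttt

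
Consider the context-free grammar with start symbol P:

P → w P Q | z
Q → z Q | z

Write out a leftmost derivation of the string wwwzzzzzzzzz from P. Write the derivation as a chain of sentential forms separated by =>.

P=>wPQ=>wwPQQ=>wwwPQQQ=>wwwzQQQ=>wwwzzQQQ=>wwwzzzQQQ=>wwwzzzzQQQ=>wwwzzzzzQQ=>wwwzzzzzzQQ=>wwwzzzzzzzQ=>wwwzzzzzzzzQ=>wwwzzzzzzzzz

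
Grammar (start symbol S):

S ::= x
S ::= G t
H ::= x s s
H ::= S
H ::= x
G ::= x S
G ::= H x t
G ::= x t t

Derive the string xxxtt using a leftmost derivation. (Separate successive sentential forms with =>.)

S => Gt => xSt => xGtt => xxStt => xxxtt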